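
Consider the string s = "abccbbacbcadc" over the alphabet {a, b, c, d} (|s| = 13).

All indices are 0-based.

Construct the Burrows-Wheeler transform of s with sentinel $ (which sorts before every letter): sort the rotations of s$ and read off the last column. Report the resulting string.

c$bcbccadbcaba

rank  rotation        last
    0  $abccbbacbcadc  c
    1  abccbbacbcadc$  $
    2  acbcadc$abccbb  b
    3  adc$abccbbacbc  c
    4  bacbcadc$abccb  b
    5  bbacbcadc$abcc  c
    6  bcadc$abccbbac  c
    7  bccbbacbcadc$a  a
    8  c$abccbbacbcad  d
    9  cadc$abccbbacb  b
   10  cbbacbcadc$abc  c
   11  cbcadc$abccbba  a
   12  ccbbacbcadc$ab  b
   13  dc$abccbbacbca  a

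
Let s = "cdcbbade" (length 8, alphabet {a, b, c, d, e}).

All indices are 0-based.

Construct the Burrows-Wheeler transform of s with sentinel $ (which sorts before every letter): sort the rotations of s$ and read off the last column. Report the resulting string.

rank  rotation   last
    0  $cdcbbade  e
    1  ade$cdcbb  b
    2  bade$cdcb  b
    3  bbade$cdc  c
    4  cbbade$cd  d
    5  cdcbbade$  $
    6  dcbbade$c  c
    7  de$cdcbba  a
    8  e$cdcbbad  d

ebbcd$cad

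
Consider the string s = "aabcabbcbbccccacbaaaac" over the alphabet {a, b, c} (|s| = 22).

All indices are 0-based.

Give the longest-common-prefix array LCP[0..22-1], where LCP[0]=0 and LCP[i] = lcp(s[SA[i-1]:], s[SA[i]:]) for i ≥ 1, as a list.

[0, 3, 2, 2, 1, 2, 1, 2, 0, 1, 3, 1, 2, 2, 0, 1, 2, 1, 2, 1, 2, 3]

rank→(start, suffix):
  0 → (17, 'aaaac')
  1 → (18, 'aaac')
  2 → (0, 'aabcabbcbbccccacbaaaac')
  3 → (19, 'aac')
  4 → (4, 'abbcbbccccacbaaaac')
  5 → (1, 'abcabbcbbccccacbaaaac')
  6 → (20, 'ac')
  7 → (14, 'acbaaaac')
  8 → (16, 'baaaac')
  9 → (5, 'bbcbbccccacbaaaac')
  10 → (8, 'bbccccacbaaaac')
  11 → (2, 'bcabbcbbccccacbaaaac')
  12 → (6, 'bcbbccccacbaaaac')
  13 → (9, 'bccccacbaaaac')
  14 → (21, 'c')
  15 → (3, 'cabbcbbccccacbaaaac')
  16 → (13, 'cacbaaaac')
  17 → (15, 'cbaaaac')
  18 → (7, 'cbbccccacbaaaac')
  19 → (12, 'ccacbaaaac')
  20 → (11, 'cccacbaaaac')
  21 → (10, 'ccccacbaaaac')

SA = [17, 18, 0, 19, 4, 1, 20, 14, 16, 5, 8, 2, 6, 9, 21, 3, 13, 15, 7, 12, 11, 10]
i: (SA[i-1],SA[i]) lcp shared
  1: (17,18) 3 'aaa'
  2: (18,0) 2 'aa'
  3: (0,19) 2 'aa'
  4: (19,4) 1 'a'
  5: (4,1) 2 'ab'
  6: (1,20) 1 'a'
  7: (20,14) 2 'ac'
  8: (14,16) 0 ''
  9: (16,5) 1 'b'
  10: (5,8) 3 'bbc'
  11: (8,2) 1 'b'
  12: (2,6) 2 'bc'
  13: (6,9) 2 'bc'
  14: (9,21) 0 ''
  15: (21,3) 1 'c'
  16: (3,13) 2 'ca'
  17: (13,15) 1 'c'
  18: (15,7) 2 'cb'
  19: (7,12) 1 'c'
  20: (12,11) 2 'cc'
  21: (11,10) 3 'ccc'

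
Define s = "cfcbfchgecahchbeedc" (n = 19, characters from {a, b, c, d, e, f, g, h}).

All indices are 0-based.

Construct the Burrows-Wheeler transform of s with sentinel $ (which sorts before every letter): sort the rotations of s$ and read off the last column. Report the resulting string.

rank  rotation              last
    0  $cfcbfchgecahchbeedc  c
    1  ahchbeedc$cfcbfchgec  c
    2  beedc$cfcbfchgecahch  h
    3  bfchgecahchbeedc$cfc  c
    4  c$cfcbfchgecahchbeed  d
    5  cahchbeedc$cfcbfchge  e
    6  cbfchgecahchbeedc$cf  f
    7  cfcbfchgecahchbeedc$  $
    8  chbeedc$cfcbfchgecah  h
    9  chgecahchbeedc$cfcbf  f
   10  dc$cfcbfchgecahchbee  e
   11  ecahchbeedc$cfcbfchg  g
   12  edc$cfcbfchgecahchbe  e
   13  eedc$cfcbfchgecahchb  b
   14  fcbfchgecahchbeedc$c  c
   15  fchgecahchbeedc$cfcb  b
   16  gecahchbeedc$cfcbfch  h
   17  hbeedc$cfcbfchgecahc  c
   18  hchbeedc$cfcbfchgeca  a
   19  hgecahchbeedc$cfcbfc  c

cchcdef$hfegebcbhcac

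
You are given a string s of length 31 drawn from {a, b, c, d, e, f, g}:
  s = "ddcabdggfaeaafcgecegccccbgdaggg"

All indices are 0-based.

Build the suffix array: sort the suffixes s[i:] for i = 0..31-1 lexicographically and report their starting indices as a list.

[11, 3, 9, 12, 27, 4, 24, 2, 23, 22, 21, 20, 17, 14, 26, 1, 0, 5, 10, 16, 18, 8, 13, 30, 19, 25, 15, 7, 29, 6, 28]

rank | idx | suffix
   0 |  11 | aafcgecegccccbgdaggg
   1 |   3 | abdggfaeaafcgecegccccbgdaggg
   2 |   9 | aeaafcgecegccccbgdaggg
   3 |  12 | afcgecegccccbgdaggg
   4 |  27 | aggg
   5 |   4 | bdggfaeaafcgecegccccbgdaggg
   6 |  24 | bgdaggg
   7 |   2 | cabdggfaeaafcgecegccccbgdaggg
   8 |  23 | cbgdaggg
   9 |  22 | ccbgdaggg
  10 |  21 | cccbgdaggg
  11 |  20 | ccccbgdaggg
  12 |  17 | cegccccbgdaggg
  13 |  14 | cgecegccccbgdaggg
  14 |  26 | daggg
  15 |   1 | dcabdggfaeaafcgecegccccbgdaggg
  16 |   0 | ddcabdggfaeaafcgecegccccbgdaggg
  17 |   5 | dggfaeaafcgecegccccbgdaggg
  18 |  10 | eaafcgecegccccbgdaggg
  19 |  16 | ecegccccbgdaggg
  20 |  18 | egccccbgdaggg
  21 |   8 | faeaafcgecegccccbgdaggg
  22 |  13 | fcgecegccccbgdaggg
  23 |  30 | g
  24 |  19 | gccccbgdaggg
  25 |  25 | gdaggg
  26 |  15 | gecegccccbgdaggg
  27 |   7 | gfaeaafcgecegccccbgdaggg
  28 |  29 | gg
  29 |   6 | ggfaeaafcgecegccccbgdaggg
  30 |  28 | ggg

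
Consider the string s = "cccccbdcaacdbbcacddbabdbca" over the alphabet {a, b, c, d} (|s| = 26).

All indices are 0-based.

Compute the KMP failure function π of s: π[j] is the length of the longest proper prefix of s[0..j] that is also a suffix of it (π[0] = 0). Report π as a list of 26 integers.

[0, 1, 2, 3, 4, 0, 0, 1, 0, 0, 1, 0, 0, 0, 1, 0, 1, 0, 0, 0, 0, 0, 0, 0, 1, 0]

π[0] = 0
j=1 s[j]='c': π[1]=1 (border 'c')
j=2 s[j]='c': π[2]=2 (border 'cc')
j=3 s[j]='c': π[3]=3 (border 'ccc')
j=4 s[j]='c': π[4]=4 (border 'cccc')
j=5 s[j]='b': k: 4→3→2→1→0; π[5]=0 (border '')
j=6 s[j]='d': π[6]=0 (border '')
j=7 s[j]='c': π[7]=1 (border 'c')
j=8 s[j]='a': k: 1→0; π[8]=0 (border '')
j=9 s[j]='a': π[9]=0 (border '')
j=10 s[j]='c': π[10]=1 (border 'c')
j=11 s[j]='d': k: 1→0; π[11]=0 (border '')
j=12 s[j]='b': π[12]=0 (border '')
j=13 s[j]='b': π[13]=0 (border '')
j=14 s[j]='c': π[14]=1 (border 'c')
j=15 s[j]='a': k: 1→0; π[15]=0 (border '')
j=16 s[j]='c': π[16]=1 (border 'c')
j=17 s[j]='d': k: 1→0; π[17]=0 (border '')
j=18 s[j]='d': π[18]=0 (border '')
j=19 s[j]='b': π[19]=0 (border '')
j=20 s[j]='a': π[20]=0 (border '')
j=21 s[j]='b': π[21]=0 (border '')
j=22 s[j]='d': π[22]=0 (border '')
j=23 s[j]='b': π[23]=0 (border '')
j=24 s[j]='c': π[24]=1 (border 'c')
j=25 s[j]='a': k: 1→0; π[25]=0 (border '')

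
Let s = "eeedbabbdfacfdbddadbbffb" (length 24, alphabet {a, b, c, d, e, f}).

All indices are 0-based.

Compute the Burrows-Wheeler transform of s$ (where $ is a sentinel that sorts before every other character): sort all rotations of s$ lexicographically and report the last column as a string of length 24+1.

bbfdfdaddbbadeafbbee$dfcb

rank  rotation                   last
    0  $eeedbabbdfacfdbddadbbffb  b
    1  abbdfacfdbddadbbffb$eeedb  b
    2  acfdbddadbbffb$eeedbabbdf  f
    3  adbbffb$eeedbabbdfacfdbdd  d
    4  b$eeedbabbdfacfdbddadbbff  f
    5  babbdfacfdbddadbbffb$eeed  d
    6  bbdfacfdbddadbbffb$eeedba  a
    7  bbffb$eeedbabbdfacfdbddad  d
    8  bddadbbffb$eeedbabbdfacfd  d
    9  bdfacfdbddadbbffb$eeedbab  b
   10  bffb$eeedbabbdfacfdbddadb  b
   11  cfdbddadbbffb$eeedbabbdfa  a
   12  dadbbffb$eeedbabbdfacfdbd  d
   13  dbabbdfacfdbddadbbffb$eee  e
   14  dbbffb$eeedbabbdfacfdbdda  a
   15  dbddadbbffb$eeedbabbdfacf  f
   16  ddadbbffb$eeedbabbdfacfdb  b
   17  dfacfdbddadbbffb$eeedbabb  b
   18  edbabbdfacfdbddadbbffb$ee  e
   19  eedbabbdfacfdbddadbbffb$e  e
   20  eeedbabbdfacfdbddadbbffb$  $
   21  facfdbddadbbffb$eeedbabbd  d
   22  fb$eeedbabbdfacfdbddadbbf  f
   23  fdbddadbbffb$eeedbabbdfac  c
   24  ffb$eeedbabbdfacfdbddadbb  b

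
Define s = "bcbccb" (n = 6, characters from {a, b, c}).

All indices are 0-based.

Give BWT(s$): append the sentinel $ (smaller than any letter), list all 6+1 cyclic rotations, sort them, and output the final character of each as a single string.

rank  rotation last
    0  $bcbccb  b
    1  b$bcbcc  c
    2  bcbccb$  $
    3  bccb$bc  c
    4  cb$bcbc  c
    5  cbccb$b  b
    6  ccb$bcb  b

bc$ccbb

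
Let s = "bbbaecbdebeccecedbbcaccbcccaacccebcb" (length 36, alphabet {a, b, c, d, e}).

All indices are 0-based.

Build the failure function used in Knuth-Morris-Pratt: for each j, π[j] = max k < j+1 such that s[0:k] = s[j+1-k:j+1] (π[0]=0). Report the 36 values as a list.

[0, 1, 2, 0, 0, 0, 1, 0, 0, 1, 0, 0, 0, 0, 0, 0, 0, 1, 2, 0, 0, 0, 0, 1, 0, 0, 0, 0, 0, 0, 0, 0, 0, 1, 0, 1]

π[0] = 0
j=1 s[j]='b': π[1]=1 (border 'b')
j=2 s[j]='b': π[2]=2 (border 'bb')
j=3 s[j]='a': k: 2→1→0; π[3]=0 (border '')
j=4 s[j]='e': π[4]=0 (border '')
j=5 s[j]='c': π[5]=0 (border '')
j=6 s[j]='b': π[6]=1 (border 'b')
j=7 s[j]='d': k: 1→0; π[7]=0 (border '')
j=8 s[j]='e': π[8]=0 (border '')
j=9 s[j]='b': π[9]=1 (border 'b')
j=10 s[j]='e': k: 1→0; π[10]=0 (border '')
j=11 s[j]='c': π[11]=0 (border '')
j=12 s[j]='c': π[12]=0 (border '')
j=13 s[j]='e': π[13]=0 (border '')
j=14 s[j]='c': π[14]=0 (border '')
j=15 s[j]='e': π[15]=0 (border '')
j=16 s[j]='d': π[16]=0 (border '')
j=17 s[j]='b': π[17]=1 (border 'b')
j=18 s[j]='b': π[18]=2 (border 'bb')
j=19 s[j]='c': k: 2→1→0; π[19]=0 (border '')
j=20 s[j]='a': π[20]=0 (border '')
j=21 s[j]='c': π[21]=0 (border '')
j=22 s[j]='c': π[22]=0 (border '')
j=23 s[j]='b': π[23]=1 (border 'b')
j=24 s[j]='c': k: 1→0; π[24]=0 (border '')
j=25 s[j]='c': π[25]=0 (border '')
j=26 s[j]='c': π[26]=0 (border '')
j=27 s[j]='a': π[27]=0 (border '')
j=28 s[j]='a': π[28]=0 (border '')
j=29 s[j]='c': π[29]=0 (border '')
j=30 s[j]='c': π[30]=0 (border '')
j=31 s[j]='c': π[31]=0 (border '')
j=32 s[j]='e': π[32]=0 (border '')
j=33 s[j]='b': π[33]=1 (border 'b')
j=34 s[j]='c': k: 1→0; π[34]=0 (border '')
j=35 s[j]='b': π[35]=1 (border 'b')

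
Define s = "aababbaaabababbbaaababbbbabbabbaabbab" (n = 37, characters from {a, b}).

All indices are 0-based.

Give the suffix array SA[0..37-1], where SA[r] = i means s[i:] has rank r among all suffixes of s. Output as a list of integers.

sorted suffixes:
  #0 SA[0]=6  'aaabababbbaaababbbbabbabbaabbab'
  #1 SA[1]=16  'aaababbbbabbabbaabbab'
  #2 SA[2]=7  'aabababbbaaababbbbabbabbaabbab'
  #3 SA[3]=0  'aababbaaabababbbaaababbbbabbabbaabbab'
  #4 SA[4]=17  'aababbbbabbabbaabbab'
  #5 SA[5]=31  'aabbab'
  #6 SA[6]=35  'ab'
  #7 SA[7]=8  'abababbbaaababbbbabbabbaabbab'
  #8 SA[8]=1  'ababbaaabababbbaaababbbbabbabbaabbab'
  #9 SA[9]=10  'ababbbaaababbbbabbabbaabbab'
  #10 SA[10]=18  'ababbbbabbabbaabbab'
  #11 SA[11]=3  'abbaaabababbbaaababbbbabbabbaabbab'
  #12 SA[12]=28  'abbaabbab'
  #13 SA[13]=32  'abbab'
  #14 SA[14]=25  'abbabbaabbab'
  #15 SA[15]=12  'abbbaaababbbbabbabbaabbab'
  #16 SA[16]=20  'abbbbabbabbaabbab'
  #17 SA[17]=36  'b'
  #18 SA[18]=5  'baaabababbbaaababbbbabbabbaabbab'
  #19 SA[19]=15  'baaababbbbabbabbaabbab'
  #20 SA[20]=30  'baabbab'
  #21 SA[21]=34  'bab'
  #22 SA[22]=9  'bababbbaaababbbbabbabbaabbab'
  #23 SA[23]=2  'babbaaabababbbaaababbbbabbabbaabbab'
  #24 SA[24]=27  'babbaabbab'
  #25 SA[25]=24  'babbabbaabbab'
  #26 SA[26]=11  'babbbaaababbbbabbabbaabbab'
  #27 SA[27]=19  'babbbbabbabbaabbab'
  #28 SA[28]=4  'bbaaabababbbaaababbbbabbabbaabbab'
  #29 SA[29]=14  'bbaaababbbbabbabbaabbab'
  #30 SA[30]=29  'bbaabbab'
  #31 SA[31]=33  'bbab'
  #32 SA[32]=26  'bbabbaabbab'
  #33 SA[33]=23  'bbabbabbaabbab'
  #34 SA[34]=13  'bbbaaababbbbabbabbaabbab'
  #35 SA[35]=22  'bbbabbabbaabbab'
  #36 SA[36]=21  'bbbbabbabbaabbab'

[6, 16, 7, 0, 17, 31, 35, 8, 1, 10, 18, 3, 28, 32, 25, 12, 20, 36, 5, 15, 30, 34, 9, 2, 27, 24, 11, 19, 4, 14, 29, 33, 26, 23, 13, 22, 21]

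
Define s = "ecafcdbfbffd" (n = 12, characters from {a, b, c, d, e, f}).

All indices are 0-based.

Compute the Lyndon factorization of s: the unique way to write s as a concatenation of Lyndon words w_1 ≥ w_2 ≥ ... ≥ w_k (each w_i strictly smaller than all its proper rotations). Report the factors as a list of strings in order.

emit factor 1: 'e' (i=0, period=1)
emit factor 2: 'c' (i=1, period=1)
emit factor 3: 'afcdbfbffd' (i=2, period=10)

["e", "c", "afcdbfbffd"]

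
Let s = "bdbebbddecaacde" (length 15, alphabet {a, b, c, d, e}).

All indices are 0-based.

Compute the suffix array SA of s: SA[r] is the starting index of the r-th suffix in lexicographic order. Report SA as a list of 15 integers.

[10, 11, 4, 0, 5, 2, 9, 12, 1, 6, 13, 7, 14, 3, 8]

sorted suffixes:
  #0 SA[0]=10  'aacde'
  #1 SA[1]=11  'acde'
  #2 SA[2]=4  'bbddecaacde'
  #3 SA[3]=0  'bdbebbddecaacde'
  #4 SA[4]=5  'bddecaacde'
  #5 SA[5]=2  'bebbddecaacde'
  #6 SA[6]=9  'caacde'
  #7 SA[7]=12  'cde'
  #8 SA[8]=1  'dbebbddecaacde'
  #9 SA[9]=6  'ddecaacde'
  #10 SA[10]=13  'de'
  #11 SA[11]=7  'decaacde'
  #12 SA[12]=14  'e'
  #13 SA[13]=3  'ebbddecaacde'
  #14 SA[14]=8  'ecaacde'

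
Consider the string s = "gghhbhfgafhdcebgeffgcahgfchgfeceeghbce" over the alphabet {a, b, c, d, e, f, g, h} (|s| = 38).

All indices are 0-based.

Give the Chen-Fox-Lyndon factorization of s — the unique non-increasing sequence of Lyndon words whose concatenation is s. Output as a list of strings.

emit factor 1: 'gghh' (i=0, period=4)
emit factor 2: 'bhfg' (i=4, period=4)
emit factor 3: 'afhdcebgeffgcahgfchgfeceeghbce' (i=8, period=30)

["gghh", "bhfg", "afhdcebgeffgcahgfchgfeceeghbce"]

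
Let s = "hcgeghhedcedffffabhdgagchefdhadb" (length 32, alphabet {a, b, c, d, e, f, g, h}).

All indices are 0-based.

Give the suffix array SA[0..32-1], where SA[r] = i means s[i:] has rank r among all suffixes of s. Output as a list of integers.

[16, 29, 21, 31, 17, 9, 1, 23, 30, 8, 11, 19, 27, 7, 10, 25, 3, 15, 26, 14, 13, 12, 20, 22, 2, 4, 28, 0, 18, 6, 24, 5]

rank | idx | suffix
   0 |  16 | abhdgagchefdhadb
   1 |  29 | adb
   2 |  21 | agchefdhadb
   3 |  31 | b
   4 |  17 | bhdgagchefdhadb
   5 |   9 | cedffffabhdgagchefdhadb
   6 |   1 | cgeghhedcedffffabhdgagchefdhadb
   7 |  23 | chefdhadb
   8 |  30 | db
   9 |   8 | dcedffffabhdgagchefdhadb
  10 |  11 | dffffabhdgagchefdhadb
  11 |  19 | dgagchefdhadb
  12 |  27 | dhadb
  13 |   7 | edcedffffabhdgagchefdhadb
  14 |  10 | edffffabhdgagchefdhadb
  15 |  25 | efdhadb
  16 |   3 | eghhedcedffffabhdgagchefdhadb
  17 |  15 | fabhdgagchefdhadb
  18 |  26 | fdhadb
  19 |  14 | ffabhdgagchefdhadb
  20 |  13 | fffabhdgagchefdhadb
  21 |  12 | ffffabhdgagchefdhadb
  22 |  20 | gagchefdhadb
  23 |  22 | gchefdhadb
  24 |   2 | geghhedcedffffabhdgagchefdhadb
  25 |   4 | ghhedcedffffabhdgagchefdhadb
  26 |  28 | hadb
  27 |   0 | hcgeghhedcedffffabhdgagchefdhadb
  28 |  18 | hdgagchefdhadb
  29 |   6 | hedcedffffabhdgagchefdhadb
  30 |  24 | hefdhadb
  31 |   5 | hhedcedffffabhdgagchefdhadb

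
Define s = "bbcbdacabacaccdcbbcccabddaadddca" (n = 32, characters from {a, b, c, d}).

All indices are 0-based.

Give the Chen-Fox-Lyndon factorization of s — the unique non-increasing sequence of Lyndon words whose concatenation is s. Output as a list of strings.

emit factor 1: 'bbcbd' (i=0, period=5)
emit factor 2: 'ac' (i=5, period=2)
emit factor 3: 'abacaccdcbbcccabdd' (i=7, period=18)
emit factor 4: 'aadddc' (i=25, period=6)
emit factor 5: 'a' (i=31, period=1)

["bbcbd", "ac", "abacaccdcbbcccabdd", "aadddc", "a"]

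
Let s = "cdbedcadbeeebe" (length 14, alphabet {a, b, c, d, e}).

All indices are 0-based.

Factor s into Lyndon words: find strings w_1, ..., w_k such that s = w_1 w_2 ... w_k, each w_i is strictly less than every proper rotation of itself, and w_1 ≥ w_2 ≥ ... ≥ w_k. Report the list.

["cd", "bedc", "adbeeebe"]

emit factor 1: 'cd' (i=0, period=2)
emit factor 2: 'bedc' (i=2, period=4)
emit factor 3: 'adbeeebe' (i=6, period=8)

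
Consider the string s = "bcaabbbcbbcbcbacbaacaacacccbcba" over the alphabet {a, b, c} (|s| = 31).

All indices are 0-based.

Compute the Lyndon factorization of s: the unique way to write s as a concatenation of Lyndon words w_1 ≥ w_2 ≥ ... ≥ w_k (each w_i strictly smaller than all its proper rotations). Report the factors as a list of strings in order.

["bc", "aabbbcbbcbcbacbaacaacacccbcb", "a"]

emit factor 1: 'bc' (i=0, period=2)
emit factor 2: 'aabbbcbbcbcbacbaacaacacccbcb' (i=2, period=28)
emit factor 3: 'a' (i=30, period=1)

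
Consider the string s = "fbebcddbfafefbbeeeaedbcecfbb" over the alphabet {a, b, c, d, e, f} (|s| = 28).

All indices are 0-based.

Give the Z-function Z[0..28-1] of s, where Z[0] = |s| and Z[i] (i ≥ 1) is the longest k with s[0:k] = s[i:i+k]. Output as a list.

Z[0]=28
i=1: i≥r, start 0; Z[1]=0
i=2: i≥r, start 0; Z[2]=0
i=3: i≥r, start 0; Z[3]=0
i=4: i≥r, start 0; Z[4]=0
i=5: i≥r, start 0; Z[5]=0
i=6: i≥r, start 0; Z[6]=0
i=7: i≥r, start 0; Z[7]=0
i=8: i≥r, start 0; Z[8]=1 scan→box=[8,9)
i=9: i≥r, start 0; Z[9]=0
i=10: i≥r, start 0; Z[10]=1 scan→box=[10,11)
i=11: i≥r, start 0; Z[11]=0
i=12: i≥r, start 0; Z[12]=2 scan→box=[12,14)
i=13: min(r-i=1, Z[1]=0)=0; Z[13]=0
i=14: i≥r, start 0; Z[14]=0
i=15: i≥r, start 0; Z[15]=0
i=16: i≥r, start 0; Z[16]=0
i=17: i≥r, start 0; Z[17]=0
i=18: i≥r, start 0; Z[18]=0
i=19: i≥r, start 0; Z[19]=0
i=20: i≥r, start 0; Z[20]=0
i=21: i≥r, start 0; Z[21]=0
i=22: i≥r, start 0; Z[22]=0
i=23: i≥r, start 0; Z[23]=0
i=24: i≥r, start 0; Z[24]=0
i=25: i≥r, start 0; Z[25]=2 scan→box=[25,27)
i=26: min(r-i=1, Z[1]=0)=0; Z[26]=0
i=27: i≥r, start 0; Z[27]=0

[28, 0, 0, 0, 0, 0, 0, 0, 1, 0, 1, 0, 2, 0, 0, 0, 0, 0, 0, 0, 0, 0, 0, 0, 0, 2, 0, 0]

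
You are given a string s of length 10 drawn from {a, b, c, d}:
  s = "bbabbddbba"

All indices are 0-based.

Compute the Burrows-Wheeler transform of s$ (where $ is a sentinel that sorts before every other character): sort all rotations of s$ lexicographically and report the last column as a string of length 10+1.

abbbbd$abdb

rank  rotation     last
    0  $bbabbddbba  a
    1  a$bbabbddbb  b
    2  abbddbba$bb  b
    3  ba$bbabbddb  b
    4  babbddbba$b  b
    5  bba$bbabbdd  d
    6  bbabbddbba$  $
    7  bbddbba$bba  a
    8  bddbba$bbab  b
    9  dbba$bbabbd  d
   10  ddbba$bbabb  b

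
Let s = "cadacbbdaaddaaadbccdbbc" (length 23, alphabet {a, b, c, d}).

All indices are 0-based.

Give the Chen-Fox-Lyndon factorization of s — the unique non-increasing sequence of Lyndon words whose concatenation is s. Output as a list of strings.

emit factor 1: 'c' (i=0, period=1)
emit factor 2: 'ad' (i=1, period=2)
emit factor 3: 'acbbd' (i=3, period=5)
emit factor 4: 'aadd' (i=8, period=4)
emit factor 5: 'aaadbccdbbc' (i=12, period=11)

["c", "ad", "acbbd", "aadd", "aaadbccdbbc"]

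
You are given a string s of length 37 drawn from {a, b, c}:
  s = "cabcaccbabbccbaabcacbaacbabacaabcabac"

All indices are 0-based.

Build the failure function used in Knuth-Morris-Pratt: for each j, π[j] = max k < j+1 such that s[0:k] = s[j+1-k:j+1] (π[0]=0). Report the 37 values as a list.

[0, 0, 0, 1, 2, 1, 1, 0, 0, 0, 0, 1, 1, 0, 0, 0, 0, 1, 2, 1, 0, 0, 0, 1, 0, 0, 0, 0, 1, 2, 0, 0, 1, 2, 3, 0, 1]

π[0] = 0
j=1 s[j]='a': π[1]=0 (border '')
j=2 s[j]='b': π[2]=0 (border '')
j=3 s[j]='c': π[3]=1 (border 'c')
j=4 s[j]='a': π[4]=2 (border 'ca')
j=5 s[j]='c': k: 2→0; π[5]=1 (border 'c')
j=6 s[j]='c': k: 1→0; π[6]=1 (border 'c')
j=7 s[j]='b': k: 1→0; π[7]=0 (border '')
j=8 s[j]='a': π[8]=0 (border '')
j=9 s[j]='b': π[9]=0 (border '')
j=10 s[j]='b': π[10]=0 (border '')
j=11 s[j]='c': π[11]=1 (border 'c')
j=12 s[j]='c': k: 1→0; π[12]=1 (border 'c')
j=13 s[j]='b': k: 1→0; π[13]=0 (border '')
j=14 s[j]='a': π[14]=0 (border '')
j=15 s[j]='a': π[15]=0 (border '')
j=16 s[j]='b': π[16]=0 (border '')
j=17 s[j]='c': π[17]=1 (border 'c')
j=18 s[j]='a': π[18]=2 (border 'ca')
j=19 s[j]='c': k: 2→0; π[19]=1 (border 'c')
j=20 s[j]='b': k: 1→0; π[20]=0 (border '')
j=21 s[j]='a': π[21]=0 (border '')
j=22 s[j]='a': π[22]=0 (border '')
j=23 s[j]='c': π[23]=1 (border 'c')
j=24 s[j]='b': k: 1→0; π[24]=0 (border '')
j=25 s[j]='a': π[25]=0 (border '')
j=26 s[j]='b': π[26]=0 (border '')
j=27 s[j]='a': π[27]=0 (border '')
j=28 s[j]='c': π[28]=1 (border 'c')
j=29 s[j]='a': π[29]=2 (border 'ca')
j=30 s[j]='a': k: 2→0; π[30]=0 (border '')
j=31 s[j]='b': π[31]=0 (border '')
j=32 s[j]='c': π[32]=1 (border 'c')
j=33 s[j]='a': π[33]=2 (border 'ca')
j=34 s[j]='b': π[34]=3 (border 'cab')
j=35 s[j]='a': k: 3→0; π[35]=0 (border '')
j=36 s[j]='c': π[36]=1 (border 'c')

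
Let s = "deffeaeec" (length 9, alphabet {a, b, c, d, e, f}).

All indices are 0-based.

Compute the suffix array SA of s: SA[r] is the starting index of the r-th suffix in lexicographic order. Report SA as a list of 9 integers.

[5, 8, 0, 4, 7, 6, 1, 3, 2]

sorted suffixes:
  #0 SA[0]=5  'aeec'
  #1 SA[1]=8  'c'
  #2 SA[2]=0  'deffeaeec'
  #3 SA[3]=4  'eaeec'
  #4 SA[4]=7  'ec'
  #5 SA[5]=6  'eec'
  #6 SA[6]=1  'effeaeec'
  #7 SA[7]=3  'feaeec'
  #8 SA[8]=2  'ffeaeec'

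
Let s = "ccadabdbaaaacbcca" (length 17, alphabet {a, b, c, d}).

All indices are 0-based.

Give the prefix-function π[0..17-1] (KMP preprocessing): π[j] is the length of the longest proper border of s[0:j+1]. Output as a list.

[0, 1, 0, 0, 0, 0, 0, 0, 0, 0, 0, 0, 1, 0, 1, 2, 3]

π[0] = 0
j=1 s[j]='c': π[1]=1 (border 'c')
j=2 s[j]='a': k: 1→0; π[2]=0 (border '')
j=3 s[j]='d': π[3]=0 (border '')
j=4 s[j]='a': π[4]=0 (border '')
j=5 s[j]='b': π[5]=0 (border '')
j=6 s[j]='d': π[6]=0 (border '')
j=7 s[j]='b': π[7]=0 (border '')
j=8 s[j]='a': π[8]=0 (border '')
j=9 s[j]='a': π[9]=0 (border '')
j=10 s[j]='a': π[10]=0 (border '')
j=11 s[j]='a': π[11]=0 (border '')
j=12 s[j]='c': π[12]=1 (border 'c')
j=13 s[j]='b': k: 1→0; π[13]=0 (border '')
j=14 s[j]='c': π[14]=1 (border 'c')
j=15 s[j]='c': π[15]=2 (border 'cc')
j=16 s[j]='a': π[16]=3 (border 'cca')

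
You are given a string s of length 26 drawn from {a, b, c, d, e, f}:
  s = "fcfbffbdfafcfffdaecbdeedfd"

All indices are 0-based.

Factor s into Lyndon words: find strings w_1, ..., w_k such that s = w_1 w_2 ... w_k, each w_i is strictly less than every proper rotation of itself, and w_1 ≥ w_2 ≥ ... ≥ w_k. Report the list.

["f", "cf", "bff", "bdf", "afcfffd", "aecbdeedfd"]

emit factor 1: 'f' (i=0, period=1)
emit factor 2: 'cf' (i=1, period=2)
emit factor 3: 'bff' (i=3, period=3)
emit factor 4: 'bdf' (i=6, period=3)
emit factor 5: 'afcfffd' (i=9, period=7)
emit factor 6: 'aecbdeedfd' (i=16, period=10)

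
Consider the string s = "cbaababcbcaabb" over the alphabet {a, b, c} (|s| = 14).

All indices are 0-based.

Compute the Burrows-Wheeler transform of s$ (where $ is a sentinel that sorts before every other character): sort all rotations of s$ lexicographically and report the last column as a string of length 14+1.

rank  rotation         last
    0  $cbaababcbcaabb  b
    1  aababcbcaabb$cb  b
    2  aabb$cbaababcbc  c
    3  ababcbcaabb$cba  a
    4  abb$cbaababcbca  a
    5  abcbcaabb$cbaab  b
    6  b$cbaababcbcaab  b
    7  baababcbcaabb$c  c
    8  babcbcaabb$cbaa  a
    9  bb$cbaababcbcaa  a
   10  bcaabb$cbaababc  c
   11  bcbcaabb$cbaaba  a
   12  caabb$cbaababcb  b
   13  cbaababcbcaabb$  $
   14  cbcaabb$cbaabab  b

bbcaabbcaacab$b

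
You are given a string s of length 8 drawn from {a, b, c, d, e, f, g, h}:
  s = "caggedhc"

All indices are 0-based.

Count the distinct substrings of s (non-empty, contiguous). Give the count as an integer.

sorted suffixes:
  #0 SA[0]=1  'aggedhc'
  #1 SA[1]=7  'c'
  #2 SA[2]=0  'caggedhc'
  #3 SA[3]=5  'dhc'
  #4 SA[4]=4  'edhc'
  #5 SA[5]=3  'gedhc'
  #6 SA[6]=2  'ggedhc'
  #7 SA[7]=6  'hc'

SA = [1, 7, 0, 5, 4, 3, 2, 6]
[i] adj suffixes → lcp
  [1] 1/7 → 0 ('')
  [2] 7/0 → 1 ('c')
  [3] 0/5 → 0 ('')
  [4] 5/4 → 0 ('')
  [5] 4/3 → 0 ('')
  [6] 3/2 → 1 ('g')
  [7] 2/6 → 0 ('')

n(n+1)/2 = 8·9/2 = 36
Σ LCP = 0 + 0 + 1 + 0 + 0 + 0 + 1 + 0 = 2
distinct = 36 − 2 = 34

34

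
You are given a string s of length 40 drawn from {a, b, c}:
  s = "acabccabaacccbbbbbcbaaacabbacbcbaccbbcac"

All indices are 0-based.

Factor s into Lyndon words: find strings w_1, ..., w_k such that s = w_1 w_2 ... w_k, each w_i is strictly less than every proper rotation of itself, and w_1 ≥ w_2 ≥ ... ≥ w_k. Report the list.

["ac", "abcc", "ab", "aacccbbbbbcb", "aaacabbacbcbaccbbcac"]

emit factor 1: 'ac' (i=0, period=2)
emit factor 2: 'abcc' (i=2, period=4)
emit factor 3: 'ab' (i=6, period=2)
emit factor 4: 'aacccbbbbbcb' (i=8, period=12)
emit factor 5: 'aaacabbacbcbaccbbcac' (i=20, period=20)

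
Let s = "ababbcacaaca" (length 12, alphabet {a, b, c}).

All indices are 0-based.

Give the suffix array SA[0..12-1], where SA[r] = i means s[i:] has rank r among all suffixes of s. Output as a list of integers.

sorted suffixes:
  #0 SA[0]=11  'a'
  #1 SA[1]=8  'aaca'
  #2 SA[2]=0  'ababbcacaaca'
  #3 SA[3]=2  'abbcacaaca'
  #4 SA[4]=9  'aca'
  #5 SA[5]=6  'acaaca'
  #6 SA[6]=1  'babbcacaaca'
  #7 SA[7]=3  'bbcacaaca'
  #8 SA[8]=4  'bcacaaca'
  #9 SA[9]=10  'ca'
  #10 SA[10]=7  'caaca'
  #11 SA[11]=5  'cacaaca'

[11, 8, 0, 2, 9, 6, 1, 3, 4, 10, 7, 5]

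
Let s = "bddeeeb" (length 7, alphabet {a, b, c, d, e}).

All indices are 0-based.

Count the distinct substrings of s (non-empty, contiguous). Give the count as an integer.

rank | idx | suffix
   0 |   6 | b
   1 |   0 | bddeeeb
   2 |   1 | ddeeeb
   3 |   2 | deeeb
   4 |   5 | eb
   5 |   4 | eeb
   6 |   3 | eeeb

SA = [6, 0, 1, 2, 5, 4, 3]
i: (SA[i-1],SA[i]) lcp shared
  1: (6,0) 1 'b'
  2: (0,1) 0 ''
  3: (1,2) 1 'd'
  4: (2,5) 0 ''
  5: (5,4) 1 'e'
  6: (4,3) 2 'ee'

n(n+1)/2 = 7·8/2 = 28
Σ LCP = 0 + 1 + 0 + 1 + 0 + 1 + 2 = 5
distinct = 28 − 5 = 23

23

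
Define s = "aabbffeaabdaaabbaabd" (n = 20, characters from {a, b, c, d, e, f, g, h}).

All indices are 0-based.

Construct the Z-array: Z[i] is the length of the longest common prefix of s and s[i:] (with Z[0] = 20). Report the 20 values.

Z[0]=20
i=1: fresh scan; Z[1]=1 scan→box=[1,2)
i=2: fresh scan; Z[2]=0
i=3: fresh scan; Z[3]=0
i=4: fresh scan; Z[4]=0
i=5: fresh scan; Z[5]=0
i=6: fresh scan; Z[6]=0
i=7: fresh scan; Z[7]=3 scan→box=[7,10)
i=8: min(r-i=2, Z[1]=1)=1; Z[8]=1
i=9: min(r-i=1, Z[2]=0)=0; Z[9]=0
i=10: fresh scan; Z[10]=0
i=11: fresh scan; Z[11]=2 scan→box=[11,13)
i=12: min(r-i=1, Z[1]=1)=1; Z[12]=4 scan→box=[12,16)
i=13: min(r-i=3, Z[1]=1)=1; Z[13]=1
i=14: min(r-i=2, Z[2]=0)=0; Z[14]=0
i=15: min(r-i=1, Z[3]=0)=0; Z[15]=0
i=16: fresh scan; Z[16]=3 scan→box=[16,19)
i=17: min(r-i=2, Z[1]=1)=1; Z[17]=1
i=18: min(r-i=1, Z[2]=0)=0; Z[18]=0
i=19: fresh scan; Z[19]=0

[20, 1, 0, 0, 0, 0, 0, 3, 1, 0, 0, 2, 4, 1, 0, 0, 3, 1, 0, 0]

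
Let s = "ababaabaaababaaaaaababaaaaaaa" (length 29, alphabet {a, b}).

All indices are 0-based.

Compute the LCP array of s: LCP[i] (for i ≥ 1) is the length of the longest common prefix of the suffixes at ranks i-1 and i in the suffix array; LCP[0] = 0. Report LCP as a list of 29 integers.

[0, 1, 2, 3, 4, 5, 6, 6, 5, 4, 3, 12, 2, 4, 11, 1, 8, 5, 4, 3, 10, 6, 0, 7, 4, 3, 2, 9, 5]

rank | idx | suffix
   0 |  28 | a
   1 |  27 | aa
   2 |  26 | aaa
   3 |  25 | aaaa
   4 |  24 | aaaaa
   5 |  23 | aaaaaa
   6 |  22 | aaaaaaa
   7 |  13 | aaaaaababaaaaaaa
   8 |  14 | aaaaababaaaaaaa
   9 |  15 | aaaababaaaaaaa
  10 |  16 | aaababaaaaaaa
  11 |   7 | aaababaaaaaababaaaaaaa
  12 |   4 | aabaaababaaaaaababaaaaaaa
  13 |  17 | aababaaaaaaa
  14 |   8 | aababaaaaaababaaaaaaa
  15 |  20 | abaaaaaaa
  16 |  11 | abaaaaaababaaaaaaa
  17 |   5 | abaaababaaaaaababaaaaaaa
  18 |   2 | abaabaaababaaaaaababaaaaaaa
  19 |  18 | ababaaaaaaa
  20 |   9 | ababaaaaaababaaaaaaa
  21 |   0 | ababaabaaababaaaaaababaaaaaaa
  22 |  21 | baaaaaaa
  23 |  12 | baaaaaababaaaaaaa
  24 |   6 | baaababaaaaaababaaaaaaa
  25 |   3 | baabaaababaaaaaababaaaaaaa
  26 |  19 | babaaaaaaa
  27 |  10 | babaaaaaababaaaaaaa
  28 |   1 | babaabaaababaaaaaababaaaaaaa

SA = [28, 27, 26, 25, 24, 23, 22, 13, 14, 15, 16, 7, 4, 17, 8, 20, 11, 5, 2, 18, 9, 0, 21, 12, 6, 3, 19, 10, 1]
i: (SA[i-1],SA[i]) lcp shared
  1: (28,27) 1 'a'
  2: (27,26) 2 'aa'
  3: (26,25) 3 'aaa'
  4: (25,24) 4 'aaaa'
  5: (24,23) 5 'aaaaa'
  6: (23,22) 6 'aaaaaa'
  7: (22,13) 6 'aaaaaa'
  8: (13,14) 5 'aaaaa'
  9: (14,15) 4 'aaaa'
  10: (15,16) 3 'aaa'
  11: (16,7) 12 'aaababaaaaaa'
  12: (7,4) 2 'aa'
  13: (4,17) 4 'aaba'
  14: (17,8) 11 'aababaaaaaa'
  15: (8,20) 1 'a'
  16: (20,11) 8 'abaaaaaa'
  17: (11,5) 5 'abaaa'
  18: (5,2) 4 'abaa'
  19: (2,18) 3 'aba'
  20: (18,9) 10 'ababaaaaaa'
  21: (9,0) 6 'ababaa'
  22: (0,21) 0 ''
  23: (21,12) 7 'baaaaaa'
  24: (12,6) 4 'baaa'
  25: (6,3) 3 'baa'
  26: (3,19) 2 'ba'
  27: (19,10) 9 'babaaaaaa'
  28: (10,1) 5 'babaa'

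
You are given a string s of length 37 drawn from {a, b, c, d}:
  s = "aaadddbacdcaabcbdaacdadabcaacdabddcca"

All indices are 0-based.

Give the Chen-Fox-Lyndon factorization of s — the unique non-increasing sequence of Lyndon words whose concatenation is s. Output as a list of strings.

["aaadddbacdcaabcbdaacdadabcaacdabddcc", "a"]

emit factor 1: 'aaadddbacdcaabcbdaacdadabcaacdabddcc' (i=0, period=36)
emit factor 2: 'a' (i=36, period=1)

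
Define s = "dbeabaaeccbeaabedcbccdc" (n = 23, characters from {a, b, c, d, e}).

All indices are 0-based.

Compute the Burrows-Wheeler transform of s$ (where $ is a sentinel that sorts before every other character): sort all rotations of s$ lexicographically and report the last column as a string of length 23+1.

cebeaaaccdaddcebc$cebbab

rank  rotation                  last
    0  $dbeabaaeccbeaabedcbccdc  c
    1  aabedcbccdc$dbeabaaeccbe  e
    2  aaeccbeaabedcbccdc$dbeab  b
    3  abaaeccbeaabedcbccdc$dbe  e
    4  abedcbccdc$dbeabaaeccbea  a
    5  aeccbeaabedcbccdc$dbeaba  a
    6  baaeccbeaabedcbccdc$dbea  a
    7  bccdc$dbeabaaeccbeaabedc  c
    8  beaabedcbccdc$dbeabaaecc  c
    9  beabaaeccbeaabedcbccdc$d  d
   10  bedcbccdc$dbeabaaeccbeaa  a
   11  c$dbeabaaeccbeaabedcbccd  d
   12  cbccdc$dbeabaaeccbeaabed  d
   13  cbeaabedcbccdc$dbeabaaec  c
   14  ccbeaabedcbccdc$dbeabaae  e
   15  ccdc$dbeabaaeccbeaabedcb  b
   16  cdc$dbeabaaeccbeaabedcbc  c
   17  dbeabaaeccbeaabedcbccdc$  $
   18  dc$dbeabaaeccbeaabedcbcc  c
   19  dcbccdc$dbeabaaeccbeaabe  e
   20  eaabedcbccdc$dbeabaaeccb  b
   21  eabaaeccbeaabedcbccdc$db  b
   22  eccbeaabedcbccdc$dbeabaa  a
   23  edcbccdc$dbeabaaeccbeaab  b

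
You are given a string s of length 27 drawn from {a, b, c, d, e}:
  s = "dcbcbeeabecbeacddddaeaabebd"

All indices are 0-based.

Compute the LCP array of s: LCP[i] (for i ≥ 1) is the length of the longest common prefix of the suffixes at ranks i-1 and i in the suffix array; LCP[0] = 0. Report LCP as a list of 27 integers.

[0, 1, 3, 1, 1, 0, 1, 1, 2, 2, 2, 0, 2, 3, 1, 0, 1, 1, 1, 2, 3, 0, 2, 2, 1, 1, 1]

sorted suffixes:
  #0 SA[0]=21  'aabebd'
  #1 SA[1]=22  'abebd'
  #2 SA[2]=7  'abecbeacddddaeaabebd'
  #3 SA[3]=13  'acddddaeaabebd'
  #4 SA[4]=19  'aeaabebd'
  #5 SA[5]=2  'bcbeeabecbeacddddaeaabebd'
  #6 SA[6]=25  'bd'
  #7 SA[7]=11  'beacddddaeaabebd'
  #8 SA[8]=23  'bebd'
  #9 SA[9]=8  'becbeacddddaeaabebd'
  #10 SA[10]=4  'beeabecbeacddddaeaabebd'
  #11 SA[11]=1  'cbcbeeabecbeacddddaeaabebd'
  #12 SA[12]=10  'cbeacddddaeaabebd'
  #13 SA[13]=3  'cbeeabecbeacddddaeaabebd'
  #14 SA[14]=14  'cddddaeaabebd'
  #15 SA[15]=26  'd'
  #16 SA[16]=18  'daeaabebd'
  #17 SA[17]=0  'dcbcbeeabecbeacddddaeaabebd'
  #18 SA[18]=17  'ddaeaabebd'
  #19 SA[19]=16  'dddaeaabebd'
  #20 SA[20]=15  'ddddaeaabebd'
  #21 SA[21]=20  'eaabebd'
  #22 SA[22]=6  'eabecbeacddddaeaabebd'
  #23 SA[23]=12  'eacddddaeaabebd'
  #24 SA[24]=24  'ebd'
  #25 SA[25]=9  'ecbeacddddaeaabebd'
  #26 SA[26]=5  'eeabecbeacddddaeaabebd'

SA = [21, 22, 7, 13, 19, 2, 25, 11, 23, 8, 4, 1, 10, 3, 14, 26, 18, 0, 17, 16, 15, 20, 6, 12, 24, 9, 5]
[i] adj suffixes → lcp
  [1] 21/22 → 1 ('a')
  [2] 22/7 → 3 ('abe')
  [3] 7/13 → 1 ('a')
  [4] 13/19 → 1 ('a')
  [5] 19/2 → 0 ('')
  [6] 2/25 → 1 ('b')
  [7] 25/11 → 1 ('b')
  [8] 11/23 → 2 ('be')
  [9] 23/8 → 2 ('be')
  [10] 8/4 → 2 ('be')
  [11] 4/1 → 0 ('')
  [12] 1/10 → 2 ('cb')
  [13] 10/3 → 3 ('cbe')
  [14] 3/14 → 1 ('c')
  [15] 14/26 → 0 ('')
  [16] 26/18 → 1 ('d')
  [17] 18/0 → 1 ('d')
  [18] 0/17 → 1 ('d')
  [19] 17/16 → 2 ('dd')
  [20] 16/15 → 3 ('ddd')
  [21] 15/20 → 0 ('')
  [22] 20/6 → 2 ('ea')
  [23] 6/12 → 2 ('ea')
  [24] 12/24 → 1 ('e')
  [25] 24/9 → 1 ('e')
  [26] 9/5 → 1 ('e')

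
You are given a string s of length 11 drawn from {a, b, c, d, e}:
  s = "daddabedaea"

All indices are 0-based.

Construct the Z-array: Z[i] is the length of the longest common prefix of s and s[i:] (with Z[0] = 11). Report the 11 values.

[11, 0, 1, 2, 0, 0, 0, 2, 0, 0, 0]

Z[0]=11
i=1: fresh scan; Z[1]=0
i=2: fresh scan; Z[2]=1 grow→box=[2,3)
i=3: fresh scan; Z[3]=2 grow→box=[3,5)
i=4: min(r-i=1, Z[1]=0)=0; Z[4]=0
i=5: fresh scan; Z[5]=0
i=6: fresh scan; Z[6]=0
i=7: fresh scan; Z[7]=2 grow→box=[7,9)
i=8: min(r-i=1, Z[1]=0)=0; Z[8]=0
i=9: fresh scan; Z[9]=0
i=10: fresh scan; Z[10]=0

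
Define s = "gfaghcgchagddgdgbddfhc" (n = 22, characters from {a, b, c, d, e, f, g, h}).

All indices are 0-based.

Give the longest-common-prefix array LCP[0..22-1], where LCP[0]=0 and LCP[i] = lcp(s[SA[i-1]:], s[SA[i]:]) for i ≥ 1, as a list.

sorted suffixes:
  #0 SA[0]=9  'agddgdgbddfhc'
  #1 SA[1]=2  'aghcgchagddgdgbddfhc'
  #2 SA[2]=16  'bddfhc'
  #3 SA[3]=21  'c'
  #4 SA[4]=5  'cgchagddgdgbddfhc'
  #5 SA[5]=7  'chagddgdgbddfhc'
  #6 SA[6]=17  'ddfhc'
  #7 SA[7]=11  'ddgdgbddfhc'
  #8 SA[8]=18  'dfhc'
  #9 SA[9]=14  'dgbddfhc'
  #10 SA[10]=12  'dgdgbddfhc'
  #11 SA[11]=1  'faghcgchagddgdgbddfhc'
  #12 SA[12]=19  'fhc'
  #13 SA[13]=15  'gbddfhc'
  #14 SA[14]=6  'gchagddgdgbddfhc'
  #15 SA[15]=10  'gddgdgbddfhc'
  #16 SA[16]=13  'gdgbddfhc'
  #17 SA[17]=0  'gfaghcgchagddgdgbddfhc'
  #18 SA[18]=3  'ghcgchagddgdgbddfhc'
  #19 SA[19]=8  'hagddgdgbddfhc'
  #20 SA[20]=20  'hc'
  #21 SA[21]=4  'hcgchagddgdgbddfhc'

SA = [9, 2, 16, 21, 5, 7, 17, 11, 18, 14, 12, 1, 19, 15, 6, 10, 13, 0, 3, 8, 20, 4]
i: (SA[i-1],SA[i]) lcp shared
  1: (9,2) 2 'ag'
  2: (2,16) 0 ''
  3: (16,21) 0 ''
  4: (21,5) 1 'c'
  5: (5,7) 1 'c'
  6: (7,17) 0 ''
  7: (17,11) 2 'dd'
  8: (11,18) 1 'd'
  9: (18,14) 1 'd'
  10: (14,12) 2 'dg'
  11: (12,1) 0 ''
  12: (1,19) 1 'f'
  13: (19,15) 0 ''
  14: (15,6) 1 'g'
  15: (6,10) 1 'g'
  16: (10,13) 2 'gd'
  17: (13,0) 1 'g'
  18: (0,3) 1 'g'
  19: (3,8) 0 ''
  20: (8,20) 1 'h'
  21: (20,4) 2 'hc'

[0, 2, 0, 0, 1, 1, 0, 2, 1, 1, 2, 0, 1, 0, 1, 1, 2, 1, 1, 0, 1, 2]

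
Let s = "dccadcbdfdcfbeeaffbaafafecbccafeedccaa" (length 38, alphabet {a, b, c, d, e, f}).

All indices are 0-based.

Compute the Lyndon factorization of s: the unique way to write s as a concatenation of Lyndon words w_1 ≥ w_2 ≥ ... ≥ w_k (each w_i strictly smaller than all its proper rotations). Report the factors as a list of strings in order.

emit factor 1: 'd' (i=0, period=1)
emit factor 2: 'c' (i=1, period=1)
emit factor 3: 'c' (i=2, period=1)
emit factor 4: 'adcbdfdcfbeeaffb' (i=3, period=16)
emit factor 5: 'aafafecbccafeedcc' (i=19, period=17)
emit factor 6: 'a' (i=36, period=1)
emit factor 7: 'a' (i=37, period=1)

["d", "c", "c", "adcbdfdcfbeeaffb", "aafafecbccafeedcc", "a", "a"]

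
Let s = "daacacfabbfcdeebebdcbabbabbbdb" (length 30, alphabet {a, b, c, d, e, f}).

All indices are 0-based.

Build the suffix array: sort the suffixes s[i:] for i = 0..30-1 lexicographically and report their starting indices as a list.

rank→(start, suffix):
  0 → (1, 'aacacfabbfcdeebebdcbabbabbbdb')
  1 → (21, 'abbabbbdb')
  2 → (24, 'abbbdb')
  3 → (7, 'abbfcdeebebdcbabbabbbdb')
  4 → (2, 'acacfabbfcdeebebdcbabbabbbdb')
  5 → (4, 'acfabbfcdeebebdcbabbabbbdb')
  6 → (29, 'b')
  7 → (20, 'babbabbbdb')
  8 → (23, 'babbbdb')
  9 → (22, 'bbabbbdb')
  10 → (25, 'bbbdb')
  11 → (26, 'bbdb')
  12 → (8, 'bbfcdeebebdcbabbabbbdb')
  13 → (27, 'bdb')
  14 → (17, 'bdcbabbabbbdb')
  15 → (15, 'bebdcbabbabbbdb')
  16 → (9, 'bfcdeebebdcbabbabbbdb')
  17 → (3, 'cacfabbfcdeebebdcbabbabbbdb')
  18 → (19, 'cbabbabbbdb')
  19 → (11, 'cdeebebdcbabbabbbdb')
  20 → (5, 'cfabbfcdeebebdcbabbabbbdb')
  21 → (0, 'daacacfabbfcdeebebdcbabbabbbdb')
  22 → (28, 'db')
  23 → (18, 'dcbabbabbbdb')
  24 → (12, 'deebebdcbabbabbbdb')
  25 → (16, 'ebdcbabbabbbdb')
  26 → (14, 'ebebdcbabbabbbdb')
  27 → (13, 'eebebdcbabbabbbdb')
  28 → (6, 'fabbfcdeebebdcbabbabbbdb')
  29 → (10, 'fcdeebebdcbabbabbbdb')

[1, 21, 24, 7, 2, 4, 29, 20, 23, 22, 25, 26, 8, 27, 17, 15, 9, 3, 19, 11, 5, 0, 28, 18, 12, 16, 14, 13, 6, 10]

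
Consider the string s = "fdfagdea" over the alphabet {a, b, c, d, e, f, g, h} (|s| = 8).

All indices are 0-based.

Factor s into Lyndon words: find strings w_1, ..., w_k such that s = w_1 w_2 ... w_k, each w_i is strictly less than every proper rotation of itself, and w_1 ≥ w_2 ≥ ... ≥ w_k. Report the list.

["f", "df", "agde", "a"]

emit factor 1: 'f' (i=0, period=1)
emit factor 2: 'df' (i=1, period=2)
emit factor 3: 'agde' (i=3, period=4)
emit factor 4: 'a' (i=7, period=1)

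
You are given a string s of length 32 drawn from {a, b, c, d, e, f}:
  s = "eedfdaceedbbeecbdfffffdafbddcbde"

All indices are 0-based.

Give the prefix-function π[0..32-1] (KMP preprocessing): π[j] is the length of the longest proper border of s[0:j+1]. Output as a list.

[0, 1, 0, 0, 0, 0, 0, 1, 2, 3, 0, 0, 1, 2, 0, 0, 0, 0, 0, 0, 0, 0, 0, 0, 0, 0, 0, 0, 0, 0, 0, 1]

π[0] = 0
j=1 s[j]='e': π[1]=1 (border 'e')
j=2 s[j]='d': k: 1→0; π[2]=0 (border '')
j=3 s[j]='f': π[3]=0 (border '')
j=4 s[j]='d': π[4]=0 (border '')
j=5 s[j]='a': π[5]=0 (border '')
j=6 s[j]='c': π[6]=0 (border '')
j=7 s[j]='e': π[7]=1 (border 'e')
j=8 s[j]='e': π[8]=2 (border 'ee')
j=9 s[j]='d': π[9]=3 (border 'eed')
j=10 s[j]='b': k: 3→0; π[10]=0 (border '')
j=11 s[j]='b': π[11]=0 (border '')
j=12 s[j]='e': π[12]=1 (border 'e')
j=13 s[j]='e': π[13]=2 (border 'ee')
j=14 s[j]='c': k: 2→1→0; π[14]=0 (border '')
j=15 s[j]='b': π[15]=0 (border '')
j=16 s[j]='d': π[16]=0 (border '')
j=17 s[j]='f': π[17]=0 (border '')
j=18 s[j]='f': π[18]=0 (border '')
j=19 s[j]='f': π[19]=0 (border '')
j=20 s[j]='f': π[20]=0 (border '')
j=21 s[j]='f': π[21]=0 (border '')
j=22 s[j]='d': π[22]=0 (border '')
j=23 s[j]='a': π[23]=0 (border '')
j=24 s[j]='f': π[24]=0 (border '')
j=25 s[j]='b': π[25]=0 (border '')
j=26 s[j]='d': π[26]=0 (border '')
j=27 s[j]='d': π[27]=0 (border '')
j=28 s[j]='c': π[28]=0 (border '')
j=29 s[j]='b': π[29]=0 (border '')
j=30 s[j]='d': π[30]=0 (border '')
j=31 s[j]='e': π[31]=1 (border 'e')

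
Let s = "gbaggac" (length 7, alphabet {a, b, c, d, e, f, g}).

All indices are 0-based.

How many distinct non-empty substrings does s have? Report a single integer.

rank→(start, suffix):
  0 → (5, 'ac')
  1 → (2, 'aggac')
  2 → (1, 'baggac')
  3 → (6, 'c')
  4 → (4, 'gac')
  5 → (0, 'gbaggac')
  6 → (3, 'ggac')

SA = [5, 2, 1, 6, 4, 0, 3]
rank  pair      lcp
   1  s[5:],s[2:]  1  'a'
   2  s[2:],s[1:]  0  ''
   3  s[1:],s[6:]  0  ''
   4  s[6:],s[4:]  0  ''
   5  s[4:],s[0:]  1  'g'
   6  s[0:],s[3:]  1  'g'

n(n+1)/2 = 7·8/2 = 28
Σ LCP = 0 + 1 + 0 + 0 + 0 + 1 + 1 = 3
distinct = 28 − 3 = 25

25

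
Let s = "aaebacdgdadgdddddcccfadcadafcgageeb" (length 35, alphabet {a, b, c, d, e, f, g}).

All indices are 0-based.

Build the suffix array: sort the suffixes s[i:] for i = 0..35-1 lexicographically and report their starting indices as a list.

rank | idx | suffix
   0 |   0 | aaebacdgdadgdddddcccfadcadafcgageeb
   1 |   4 | acdgdadgdddddcccfadcadafcgageeb
   2 |  24 | adafcgageeb
   3 |  21 | adcadafcgageeb
   4 |   9 | adgdddddcccfadcadafcgageeb
   5 |   1 | aebacdgdadgdddddcccfadcadafcgageeb
   6 |  26 | afcgageeb
   7 |  30 | ageeb
   8 |  34 | b
   9 |   3 | bacdgdadgdddddcccfadcadafcgageeb
  10 |  23 | cadafcgageeb
  11 |  17 | cccfadcadafcgageeb
  12 |  18 | ccfadcadafcgageeb
  13 |   5 | cdgdadgdddddcccfadcadafcgageeb
  14 |  19 | cfadcadafcgageeb
  15 |  28 | cgageeb
  16 |   8 | dadgdddddcccfadcadafcgageeb
  17 |  25 | dafcgageeb
  18 |  22 | dcadafcgageeb
  19 |  16 | dcccfadcadafcgageeb
  20 |  15 | ddcccfadcadafcgageeb
  21 |  14 | dddcccfadcadafcgageeb
  22 |  13 | ddddcccfadcadafcgageeb
  23 |  12 | dddddcccfadcadafcgageeb
  24 |   6 | dgdadgdddddcccfadcadafcgageeb
  25 |  10 | dgdddddcccfadcadafcgageeb
  26 |  33 | eb
  27 |   2 | ebacdgdadgdddddcccfadcadafcgageeb
  28 |  32 | eeb
  29 |  20 | fadcadafcgageeb
  30 |  27 | fcgageeb
  31 |  29 | gageeb
  32 |   7 | gdadgdddddcccfadcadafcgageeb
  33 |  11 | gdddddcccfadcadafcgageeb
  34 |  31 | geeb

[0, 4, 24, 21, 9, 1, 26, 30, 34, 3, 23, 17, 18, 5, 19, 28, 8, 25, 22, 16, 15, 14, 13, 12, 6, 10, 33, 2, 32, 20, 27, 29, 7, 11, 31]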